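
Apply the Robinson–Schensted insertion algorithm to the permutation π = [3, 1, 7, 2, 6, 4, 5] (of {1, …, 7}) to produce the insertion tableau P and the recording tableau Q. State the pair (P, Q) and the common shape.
P = [1, 2, 4, 5] / [3, 6] / [7];  Q = [1, 3, 5, 7] / [2, 4] / [6];  common shape = (4, 2, 1)

Row-insert the values π_1, π_2, … into P one at a time, bumping the leftmost entry strictly greater than the inserted value down to the next row. The recording tableau Q records, in position (i, j), the step at which that cell was added to P.
  Insert 3 (step 1): P = [3];  Q = [1]
  Insert 1 (step 2): P = [1] / [3];  Q = [1] / [2]
  Insert 7 (step 3): P = [1, 7] / [3];  Q = [1, 3] / [2]
  Insert 2 (step 4): P = [1, 2] / [3, 7];  Q = [1, 3] / [2, 4]
  Insert 6 (step 5): P = [1, 2, 6] / [3, 7];  Q = [1, 3, 5] / [2, 4]
  Insert 4 (step 6): P = [1, 2, 4] / [3, 6] / [7];  Q = [1, 3, 5] / [2, 4] / [6]
  Insert 5 (step 7): P = [1, 2, 4, 5] / [3, 6] / [7];  Q = [1, 3, 5, 7] / [2, 4] / [6]
Final shape: (4, 2, 1).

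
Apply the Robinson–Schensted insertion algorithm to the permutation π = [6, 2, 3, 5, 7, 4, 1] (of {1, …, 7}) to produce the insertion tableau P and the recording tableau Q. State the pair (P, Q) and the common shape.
P = [1, 3, 4, 7] / [2] / [5] / [6];  Q = [1, 3, 4, 5] / [2] / [6] / [7];  common shape = (4, 1, 1, 1)

Row-insert the values π_1, π_2, … into P one at a time, bumping the leftmost entry strictly greater than the inserted value down to the next row. The recording tableau Q records, in position (i, j), the step at which that cell was added to P.
  Insert 6 (step 1): P = [6];  Q = [1]
  Insert 2 (step 2): P = [2] / [6];  Q = [1] / [2]
  Insert 3 (step 3): P = [2, 3] / [6];  Q = [1, 3] / [2]
  Insert 5 (step 4): P = [2, 3, 5] / [6];  Q = [1, 3, 4] / [2]
  Insert 7 (step 5): P = [2, 3, 5, 7] / [6];  Q = [1, 3, 4, 5] / [2]
  Insert 4 (step 6): P = [2, 3, 4, 7] / [5] / [6];  Q = [1, 3, 4, 5] / [2] / [6]
  Insert 1 (step 7): P = [1, 3, 4, 7] / [2] / [5] / [6];  Q = [1, 3, 4, 5] / [2] / [6] / [7]
Final shape: (4, 1, 1, 1).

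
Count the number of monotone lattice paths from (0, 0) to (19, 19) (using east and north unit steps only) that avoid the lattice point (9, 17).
Number of paths = 35139043500

Total paths from (0, 0) to (19, 19): C(38, 19) = 35345263800. Paths through (9, 17): (paths (0, 0) → (9, 17)) × (paths (9, 17) → (19, 19)) = C(26, 9) · C(12, 10) = 3124550 · 66 = 206220300. Avoidance count = 35345263800 − 206220300 = 35139043500.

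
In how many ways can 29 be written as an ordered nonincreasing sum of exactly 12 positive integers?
p(29, 12 parts) = 285

Partitions of n into exactly k parts are in bijection with partitions of n − k into at most k parts (subtract 1 from each part). So p(29, exactly 12) = p(17, parts ≤ 12). Computing via the recurrence p(m, j) = p(m, j−1) + p(m−j, j) gives 285.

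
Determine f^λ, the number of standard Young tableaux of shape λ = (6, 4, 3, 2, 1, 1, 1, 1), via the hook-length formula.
# SYT of shape (6, 4, 3, 2, 1, 1, 1, 1) = 47006190

Hook-length formula: f^λ = n! / Π hook(c), product over all cells c of the Young diagram. For λ = (6, 4, 3, 2, 1, 1, 1, 1), n = 19 boxes. Hook lengths by row (left-to-right, top-to-bottom): [13, 8, 6, 4, 2, 1]; [10, 5, 3, 1]; [8, 3, 1]; [6, 1]; [4]; [3]; [2]; [1]. Product of hooks = 2587852800. So f^λ = 19! / 2587852800 = 121645100408832000 / 2587852800 = 47006190.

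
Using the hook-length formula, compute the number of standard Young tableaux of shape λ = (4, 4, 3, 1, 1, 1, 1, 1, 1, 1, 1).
# SYT of shape (4, 4, 3, 1, 1, 1, 1, 1, 1, 1, 1) = 1569780

Hook-length formula: f^λ = n! / Π hook(c), product over all cells c of the Young diagram. For λ = (4, 4, 3, 1, 1, 1, 1, 1, 1, 1, 1), n = 19 boxes. Hook lengths by row (left-to-right, top-to-bottom): [14, 5, 4, 2]; [13, 4, 3, 1]; [11, 2, 1]; [8]; [7]; [6]; [5]; [4]; [3]; [2]; [1]. Product of hooks = 77491814400. So f^λ = 19! / 77491814400 = 121645100408832000 / 77491814400 = 1569780.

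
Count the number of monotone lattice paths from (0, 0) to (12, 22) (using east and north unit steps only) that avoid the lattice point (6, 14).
Number of paths = 431957760

Total paths from (0, 0) to (12, 22): C(34, 12) = 548354040. Paths through (6, 14): (paths (0, 0) → (6, 14)) × (paths (6, 14) → (12, 22)) = C(20, 6) · C(14, 6) = 38760 · 3003 = 116396280. Avoidance count = 548354040 − 116396280 = 431957760.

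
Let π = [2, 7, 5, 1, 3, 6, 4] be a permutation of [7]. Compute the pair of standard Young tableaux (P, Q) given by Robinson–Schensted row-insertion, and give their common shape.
P = [1, 3, 4] / [2, 5, 6] / [7];  Q = [1, 2, 6] / [3, 5, 7] / [4];  common shape = (3, 3, 1)

Row-insert the values π_1, π_2, … into P one at a time, bumping the leftmost entry strictly greater than the inserted value down to the next row. The recording tableau Q records, in position (i, j), the step at which that cell was added to P.
  Insert 2 (step 1): P = [2];  Q = [1]
  Insert 7 (step 2): P = [2, 7];  Q = [1, 2]
  Insert 5 (step 3): P = [2, 5] / [7];  Q = [1, 2] / [3]
  Insert 1 (step 4): P = [1, 5] / [2] / [7];  Q = [1, 2] / [3] / [4]
  Insert 3 (step 5): P = [1, 3] / [2, 5] / [7];  Q = [1, 2] / [3, 5] / [4]
  Insert 6 (step 6): P = [1, 3, 6] / [2, 5] / [7];  Q = [1, 2, 6] / [3, 5] / [4]
  Insert 4 (step 7): P = [1, 3, 4] / [2, 5, 6] / [7];  Q = [1, 2, 6] / [3, 5, 7] / [4]
Final shape: (3, 3, 1).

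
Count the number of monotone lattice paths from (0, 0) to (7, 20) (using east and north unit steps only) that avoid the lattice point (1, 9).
Number of paths = 764270

Total paths from (0, 0) to (7, 20): C(27, 7) = 888030. Paths through (1, 9): (paths (0, 0) → (1, 9)) × (paths (1, 9) → (7, 20)) = C(10, 1) · C(17, 6) = 10 · 12376 = 123760. Avoidance count = 888030 − 123760 = 764270.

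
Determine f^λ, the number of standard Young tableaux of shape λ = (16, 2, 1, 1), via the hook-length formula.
# SYT of shape (16, 2, 1, 1) = 11475

Hook-length formula: f^λ = n! / Π hook(c), product over all cells c of the Young diagram. For λ = (16, 2, 1, 1), n = 20 boxes. Hook lengths by row (left-to-right, top-to-bottom): [19, 16, 14, 13, 12, 11, 10, 9, 8, 7, 6, 5, 4, 3, 2, 1]; [4, 1]; [2]; [1]. Product of hooks = 212017604198400. So f^λ = 20! / 212017604198400 = 2432902008176640000 / 212017604198400 = 11475.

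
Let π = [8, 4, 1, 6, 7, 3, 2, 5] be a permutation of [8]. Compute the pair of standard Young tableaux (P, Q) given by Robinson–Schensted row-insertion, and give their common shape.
P = [1, 2, 5] / [3, 6, 7] / [4] / [8];  Q = [1, 4, 5] / [2, 6, 8] / [3] / [7];  common shape = (3, 3, 1, 1)

Row-insert the values π_1, π_2, … into P one at a time, bumping the leftmost entry strictly greater than the inserted value down to the next row. The recording tableau Q records, in position (i, j), the step at which that cell was added to P.
  Insert 8 (step 1): P = [8];  Q = [1]
  Insert 4 (step 2): P = [4] / [8];  Q = [1] / [2]
  Insert 1 (step 3): P = [1] / [4] / [8];  Q = [1] / [2] / [3]
  Insert 6 (step 4): P = [1, 6] / [4] / [8];  Q = [1, 4] / [2] / [3]
  Insert 7 (step 5): P = [1, 6, 7] / [4] / [8];  Q = [1, 4, 5] / [2] / [3]
  Insert 3 (step 6): P = [1, 3, 7] / [4, 6] / [8];  Q = [1, 4, 5] / [2, 6] / [3]
  Insert 2 (step 7): P = [1, 2, 7] / [3, 6] / [4] / [8];  Q = [1, 4, 5] / [2, 6] / [3] / [7]
  Insert 5 (step 8): P = [1, 2, 5] / [3, 6, 7] / [4] / [8];  Q = [1, 4, 5] / [2, 6, 8] / [3] / [7]
Final shape: (3, 3, 1, 1).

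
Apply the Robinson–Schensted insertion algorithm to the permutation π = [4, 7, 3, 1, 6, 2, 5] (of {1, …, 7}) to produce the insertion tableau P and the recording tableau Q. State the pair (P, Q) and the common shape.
P = [1, 2, 5] / [3, 6] / [4, 7];  Q = [1, 2, 7] / [3, 5] / [4, 6];  common shape = (3, 2, 2)

Row-insert the values π_1, π_2, … into P one at a time, bumping the leftmost entry strictly greater than the inserted value down to the next row. The recording tableau Q records, in position (i, j), the step at which that cell was added to P.
  Insert 4 (step 1): P = [4];  Q = [1]
  Insert 7 (step 2): P = [4, 7];  Q = [1, 2]
  Insert 3 (step 3): P = [3, 7] / [4];  Q = [1, 2] / [3]
  Insert 1 (step 4): P = [1, 7] / [3] / [4];  Q = [1, 2] / [3] / [4]
  Insert 6 (step 5): P = [1, 6] / [3, 7] / [4];  Q = [1, 2] / [3, 5] / [4]
  Insert 2 (step 6): P = [1, 2] / [3, 6] / [4, 7];  Q = [1, 2] / [3, 5] / [4, 6]
  Insert 5 (step 7): P = [1, 2, 5] / [3, 6] / [4, 7];  Q = [1, 2, 7] / [3, 5] / [4, 6]
Final shape: (3, 2, 2).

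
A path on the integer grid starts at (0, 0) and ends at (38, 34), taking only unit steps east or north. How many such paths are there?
Number of paths = 396561735952215036840

A monotone lattice path from (0, 0) to (38, 34) consists of 38 east steps and 34 north steps in some order, so it is determined by which 38 of the 72 steps are east. The count is C(72, 38) = 396561735952215036840.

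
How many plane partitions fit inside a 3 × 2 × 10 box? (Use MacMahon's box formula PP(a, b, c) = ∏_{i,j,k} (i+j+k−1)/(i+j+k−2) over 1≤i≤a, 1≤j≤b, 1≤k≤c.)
PP(3, 2, 10) = 26026

Evaluate the triple product over i = 1..3, j = 1..2, k = 1..10. The factors are (2/1) · (3/2) · (4/3) · (5/4) · (6/5) · (7/6) · (8/7) · (9/8) · … (60 factors total). The numerators and denominators telescope so the product is an integer; carrying out the multiplication exactly gives PP(3, 2, 10) = 26026.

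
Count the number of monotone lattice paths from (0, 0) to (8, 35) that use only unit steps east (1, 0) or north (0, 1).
Number of paths = 145008513

A monotone lattice path from (0, 0) to (8, 35) consists of 8 east steps and 35 north steps in some order, so it is determined by which 8 of the 43 steps are east. The count is C(43, 8) = 145008513.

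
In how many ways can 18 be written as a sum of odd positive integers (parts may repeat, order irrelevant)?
p_odd(18) = 46

Enumerate partitions using only odd parts via the recurrence o(n, m) = o(n, m−2) + o(n−m, m) over odd m, starting from the largest odd part ≤ n. This gives p_odd(18) = 46. (Euler's theorem: equals the count of distinct-part partitions.)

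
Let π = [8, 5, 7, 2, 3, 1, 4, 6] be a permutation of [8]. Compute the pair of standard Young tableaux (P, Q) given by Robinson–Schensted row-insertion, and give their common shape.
P = [1, 3, 4, 6] / [2, 7] / [5] / [8];  Q = [1, 3, 7, 8] / [2, 5] / [4] / [6];  common shape = (4, 2, 1, 1)

Row-insert the values π_1, π_2, … into P one at a time, bumping the leftmost entry strictly greater than the inserted value down to the next row. The recording tableau Q records, in position (i, j), the step at which that cell was added to P.
  Insert 8 (step 1): P = [8];  Q = [1]
  Insert 5 (step 2): P = [5] / [8];  Q = [1] / [2]
  Insert 7 (step 3): P = [5, 7] / [8];  Q = [1, 3] / [2]
  Insert 2 (step 4): P = [2, 7] / [5] / [8];  Q = [1, 3] / [2] / [4]
  Insert 3 (step 5): P = [2, 3] / [5, 7] / [8];  Q = [1, 3] / [2, 5] / [4]
  Insert 1 (step 6): P = [1, 3] / [2, 7] / [5] / [8];  Q = [1, 3] / [2, 5] / [4] / [6]
  Insert 4 (step 7): P = [1, 3, 4] / [2, 7] / [5] / [8];  Q = [1, 3, 7] / [2, 5] / [4] / [6]
  Insert 6 (step 8): P = [1, 3, 4, 6] / [2, 7] / [5] / [8];  Q = [1, 3, 7, 8] / [2, 5] / [4] / [6]
Final shape: (4, 2, 1, 1).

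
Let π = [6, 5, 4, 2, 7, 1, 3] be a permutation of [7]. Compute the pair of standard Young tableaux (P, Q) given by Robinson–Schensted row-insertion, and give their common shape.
P = [1, 3] / [2, 7] / [4] / [5] / [6];  Q = [1, 5] / [2, 7] / [3] / [4] / [6];  common shape = (2, 2, 1, 1, 1)

Row-insert the values π_1, π_2, … into P one at a time, bumping the leftmost entry strictly greater than the inserted value down to the next row. The recording tableau Q records, in position (i, j), the step at which that cell was added to P.
  Insert 6 (step 1): P = [6];  Q = [1]
  Insert 5 (step 2): P = [5] / [6];  Q = [1] / [2]
  Insert 4 (step 3): P = [4] / [5] / [6];  Q = [1] / [2] / [3]
  Insert 2 (step 4): P = [2] / [4] / [5] / [6];  Q = [1] / [2] / [3] / [4]
  Insert 7 (step 5): P = [2, 7] / [4] / [5] / [6];  Q = [1, 5] / [2] / [3] / [4]
  Insert 1 (step 6): P = [1, 7] / [2] / [4] / [5] / [6];  Q = [1, 5] / [2] / [3] / [4] / [6]
  Insert 3 (step 7): P = [1, 3] / [2, 7] / [4] / [5] / [6];  Q = [1, 5] / [2, 7] / [3] / [4] / [6]
Final shape: (2, 2, 1, 1, 1).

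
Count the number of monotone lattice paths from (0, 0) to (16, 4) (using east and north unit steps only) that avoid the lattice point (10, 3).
Number of paths = 2843

Total paths from (0, 0) to (16, 4): C(20, 16) = 4845. Paths through (10, 3): (paths (0, 0) → (10, 3)) × (paths (10, 3) → (16, 4)) = C(13, 10) · C(7, 6) = 286 · 7 = 2002. Avoidance count = 4845 − 2002 = 2843.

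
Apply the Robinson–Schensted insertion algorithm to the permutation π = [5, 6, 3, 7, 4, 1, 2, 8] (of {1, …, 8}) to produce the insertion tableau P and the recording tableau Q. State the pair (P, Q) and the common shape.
P = [1, 2, 7, 8] / [3, 4] / [5, 6];  Q = [1, 2, 4, 8] / [3, 5] / [6, 7];  common shape = (4, 2, 2)

Row-insert the values π_1, π_2, … into P one at a time, bumping the leftmost entry strictly greater than the inserted value down to the next row. The recording tableau Q records, in position (i, j), the step at which that cell was added to P.
  Insert 5 (step 1): P = [5];  Q = [1]
  Insert 6 (step 2): P = [5, 6];  Q = [1, 2]
  Insert 3 (step 3): P = [3, 6] / [5];  Q = [1, 2] / [3]
  Insert 7 (step 4): P = [3, 6, 7] / [5];  Q = [1, 2, 4] / [3]
  Insert 4 (step 5): P = [3, 4, 7] / [5, 6];  Q = [1, 2, 4] / [3, 5]
  Insert 1 (step 6): P = [1, 4, 7] / [3, 6] / [5];  Q = [1, 2, 4] / [3, 5] / [6]
  Insert 2 (step 7): P = [1, 2, 7] / [3, 4] / [5, 6];  Q = [1, 2, 4] / [3, 5] / [6, 7]
  Insert 8 (step 8): P = [1, 2, 7, 8] / [3, 4] / [5, 6];  Q = [1, 2, 4, 8] / [3, 5] / [6, 7]
Final shape: (4, 2, 2).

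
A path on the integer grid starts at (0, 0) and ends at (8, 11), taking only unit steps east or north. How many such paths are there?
Number of paths = 75582

A monotone lattice path from (0, 0) to (8, 11) consists of 8 east steps and 11 north steps in some order, so it is determined by which 8 of the 19 steps are east. The count is C(19, 8) = 75582.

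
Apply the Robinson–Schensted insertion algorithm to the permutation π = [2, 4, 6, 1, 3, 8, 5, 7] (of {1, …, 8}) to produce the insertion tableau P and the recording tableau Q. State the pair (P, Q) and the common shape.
P = [1, 3, 5, 7] / [2, 4, 6, 8];  Q = [1, 2, 3, 6] / [4, 5, 7, 8];  common shape = (4, 4)

Row-insert the values π_1, π_2, … into P one at a time, bumping the leftmost entry strictly greater than the inserted value down to the next row. The recording tableau Q records, in position (i, j), the step at which that cell was added to P.
  Insert 2 (step 1): P = [2];  Q = [1]
  Insert 4 (step 2): P = [2, 4];  Q = [1, 2]
  Insert 6 (step 3): P = [2, 4, 6];  Q = [1, 2, 3]
  Insert 1 (step 4): P = [1, 4, 6] / [2];  Q = [1, 2, 3] / [4]
  Insert 3 (step 5): P = [1, 3, 6] / [2, 4];  Q = [1, 2, 3] / [4, 5]
  Insert 8 (step 6): P = [1, 3, 6, 8] / [2, 4];  Q = [1, 2, 3, 6] / [4, 5]
  Insert 5 (step 7): P = [1, 3, 5, 8] / [2, 4, 6];  Q = [1, 2, 3, 6] / [4, 5, 7]
  Insert 7 (step 8): P = [1, 3, 5, 7] / [2, 4, 6, 8];  Q = [1, 2, 3, 6] / [4, 5, 7, 8]
Final shape: (4, 4).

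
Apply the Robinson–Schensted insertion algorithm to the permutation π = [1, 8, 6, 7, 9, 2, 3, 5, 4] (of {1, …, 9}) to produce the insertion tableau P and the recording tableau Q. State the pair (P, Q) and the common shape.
P = [1, 2, 3, 4] / [5, 7, 9] / [6] / [8];  Q = [1, 2, 4, 5] / [3, 7, 8] / [6] / [9];  common shape = (4, 3, 1, 1)

Row-insert the values π_1, π_2, … into P one at a time, bumping the leftmost entry strictly greater than the inserted value down to the next row. The recording tableau Q records, in position (i, j), the step at which that cell was added to P.
  Insert 1 (step 1): P = [1];  Q = [1]
  Insert 8 (step 2): P = [1, 8];  Q = [1, 2]
  Insert 6 (step 3): P = [1, 6] / [8];  Q = [1, 2] / [3]
  Insert 7 (step 4): P = [1, 6, 7] / [8];  Q = [1, 2, 4] / [3]
  Insert 9 (step 5): P = [1, 6, 7, 9] / [8];  Q = [1, 2, 4, 5] / [3]
  Insert 2 (step 6): P = [1, 2, 7, 9] / [6] / [8];  Q = [1, 2, 4, 5] / [3] / [6]
  Insert 3 (step 7): P = [1, 2, 3, 9] / [6, 7] / [8];  Q = [1, 2, 4, 5] / [3, 7] / [6]
  Insert 5 (step 8): P = [1, 2, 3, 5] / [6, 7, 9] / [8];  Q = [1, 2, 4, 5] / [3, 7, 8] / [6]
  Insert 4 (step 9): P = [1, 2, 3, 4] / [5, 7, 9] / [6] / [8];  Q = [1, 2, 4, 5] / [3, 7, 8] / [6] / [9]
Final shape: (4, 3, 1, 1).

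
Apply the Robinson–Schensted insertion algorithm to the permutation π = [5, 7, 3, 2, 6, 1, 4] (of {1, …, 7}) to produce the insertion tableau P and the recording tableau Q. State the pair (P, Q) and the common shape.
P = [1, 4] / [2, 6] / [3, 7] / [5];  Q = [1, 2] / [3, 5] / [4, 7] / [6];  common shape = (2, 2, 2, 1)

Row-insert the values π_1, π_2, … into P one at a time, bumping the leftmost entry strictly greater than the inserted value down to the next row. The recording tableau Q records, in position (i, j), the step at which that cell was added to P.
  Insert 5 (step 1): P = [5];  Q = [1]
  Insert 7 (step 2): P = [5, 7];  Q = [1, 2]
  Insert 3 (step 3): P = [3, 7] / [5];  Q = [1, 2] / [3]
  Insert 2 (step 4): P = [2, 7] / [3] / [5];  Q = [1, 2] / [3] / [4]
  Insert 6 (step 5): P = [2, 6] / [3, 7] / [5];  Q = [1, 2] / [3, 5] / [4]
  Insert 1 (step 6): P = [1, 6] / [2, 7] / [3] / [5];  Q = [1, 2] / [3, 5] / [4] / [6]
  Insert 4 (step 7): P = [1, 4] / [2, 6] / [3, 7] / [5];  Q = [1, 2] / [3, 5] / [4, 7] / [6]
Final shape: (2, 2, 2, 1).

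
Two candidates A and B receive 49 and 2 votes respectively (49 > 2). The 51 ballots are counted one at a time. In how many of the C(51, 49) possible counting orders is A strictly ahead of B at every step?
Strict-lead orderings = 1175

Total orderings of the 51 votes with 49 for A: C(51, 49) = 1275. By the Bertrand ballot formula (Cycle Lemma / reflection principle), the number of orderings in which A is strictly ahead of B throughout is (p − q)/(p + q) · C(p + q, p) = (49 − 2)/(49 + 2) · 1275 = 1175.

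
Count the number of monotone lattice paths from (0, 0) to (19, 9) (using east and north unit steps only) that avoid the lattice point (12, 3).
Number of paths = 6126120

Total paths from (0, 0) to (19, 9): C(28, 19) = 6906900. Paths through (12, 3): (paths (0, 0) → (12, 3)) × (paths (12, 3) → (19, 9)) = C(15, 12) · C(13, 7) = 455 · 1716 = 780780. Avoidance count = 6906900 − 780780 = 6126120.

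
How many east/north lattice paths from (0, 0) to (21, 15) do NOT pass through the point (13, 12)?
Number of paths = 4709853060

Total paths from (0, 0) to (21, 15): C(36, 21) = 5567902560. Paths through (13, 12): (paths (0, 0) → (13, 12)) × (paths (13, 12) → (21, 15)) = C(25, 13) · C(11, 8) = 5200300 · 165 = 858049500. Avoidance count = 5567902560 − 858049500 = 4709853060.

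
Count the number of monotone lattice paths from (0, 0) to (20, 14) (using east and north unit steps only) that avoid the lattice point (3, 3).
Number of paths = 962492040

Total paths from (0, 0) to (20, 14): C(34, 20) = 1391975640. Paths through (3, 3): (paths (0, 0) → (3, 3)) × (paths (3, 3) → (20, 14)) = C(6, 3) · C(28, 17) = 20 · 21474180 = 429483600. Avoidance count = 1391975640 − 429483600 = 962492040.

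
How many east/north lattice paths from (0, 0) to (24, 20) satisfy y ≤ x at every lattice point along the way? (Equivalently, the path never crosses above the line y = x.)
Number of paths = 352207870014

By the reflection principle (André's argument), the number of monotone paths to (24, 20) with n ≤ m that never go above y = x is C(44, 24) − C(44, 25) = 1761039350070 − 1408831480056 = 352207870014.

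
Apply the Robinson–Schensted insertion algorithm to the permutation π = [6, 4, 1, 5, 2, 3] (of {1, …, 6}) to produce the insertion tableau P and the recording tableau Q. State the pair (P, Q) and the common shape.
P = [1, 2, 3] / [4, 5] / [6];  Q = [1, 4, 6] / [2, 5] / [3];  common shape = (3, 2, 1)

Row-insert the values π_1, π_2, … into P one at a time, bumping the leftmost entry strictly greater than the inserted value down to the next row. The recording tableau Q records, in position (i, j), the step at which that cell was added to P.
  Insert 6 (step 1): P = [6];  Q = [1]
  Insert 4 (step 2): P = [4] / [6];  Q = [1] / [2]
  Insert 1 (step 3): P = [1] / [4] / [6];  Q = [1] / [2] / [3]
  Insert 5 (step 4): P = [1, 5] / [4] / [6];  Q = [1, 4] / [2] / [3]
  Insert 2 (step 5): P = [1, 2] / [4, 5] / [6];  Q = [1, 4] / [2, 5] / [3]
  Insert 3 (step 6): P = [1, 2, 3] / [4, 5] / [6];  Q = [1, 4, 6] / [2, 5] / [3]
Final shape: (3, 2, 1).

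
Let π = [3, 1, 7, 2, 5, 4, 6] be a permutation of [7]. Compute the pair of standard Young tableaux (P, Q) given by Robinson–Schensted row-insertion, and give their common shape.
P = [1, 2, 4, 6] / [3, 5] / [7];  Q = [1, 3, 5, 7] / [2, 4] / [6];  common shape = (4, 2, 1)

Row-insert the values π_1, π_2, … into P one at a time, bumping the leftmost entry strictly greater than the inserted value down to the next row. The recording tableau Q records, in position (i, j), the step at which that cell was added to P.
  Insert 3 (step 1): P = [3];  Q = [1]
  Insert 1 (step 2): P = [1] / [3];  Q = [1] / [2]
  Insert 7 (step 3): P = [1, 7] / [3];  Q = [1, 3] / [2]
  Insert 2 (step 4): P = [1, 2] / [3, 7];  Q = [1, 3] / [2, 4]
  Insert 5 (step 5): P = [1, 2, 5] / [3, 7];  Q = [1, 3, 5] / [2, 4]
  Insert 4 (step 6): P = [1, 2, 4] / [3, 5] / [7];  Q = [1, 3, 5] / [2, 4] / [6]
  Insert 6 (step 7): P = [1, 2, 4, 6] / [3, 5] / [7];  Q = [1, 3, 5, 7] / [2, 4] / [6]
Final shape: (4, 2, 1).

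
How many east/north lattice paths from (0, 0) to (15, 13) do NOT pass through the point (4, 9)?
Number of paths = 36466185

Total paths from (0, 0) to (15, 13): C(28, 15) = 37442160. Paths through (4, 9): (paths (0, 0) → (4, 9)) × (paths (4, 9) → (15, 13)) = C(13, 4) · C(15, 11) = 715 · 1365 = 975975. Avoidance count = 37442160 − 975975 = 36466185.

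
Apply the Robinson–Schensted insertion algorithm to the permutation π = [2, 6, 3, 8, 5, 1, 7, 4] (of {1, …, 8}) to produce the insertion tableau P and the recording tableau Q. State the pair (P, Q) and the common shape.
P = [1, 3, 4, 7] / [2, 5] / [6, 8];  Q = [1, 2, 4, 7] / [3, 5] / [6, 8];  common shape = (4, 2, 2)

Row-insert the values π_1, π_2, … into P one at a time, bumping the leftmost entry strictly greater than the inserted value down to the next row. The recording tableau Q records, in position (i, j), the step at which that cell was added to P.
  Insert 2 (step 1): P = [2];  Q = [1]
  Insert 6 (step 2): P = [2, 6];  Q = [1, 2]
  Insert 3 (step 3): P = [2, 3] / [6];  Q = [1, 2] / [3]
  Insert 8 (step 4): P = [2, 3, 8] / [6];  Q = [1, 2, 4] / [3]
  Insert 5 (step 5): P = [2, 3, 5] / [6, 8];  Q = [1, 2, 4] / [3, 5]
  Insert 1 (step 6): P = [1, 3, 5] / [2, 8] / [6];  Q = [1, 2, 4] / [3, 5] / [6]
  Insert 7 (step 7): P = [1, 3, 5, 7] / [2, 8] / [6];  Q = [1, 2, 4, 7] / [3, 5] / [6]
  Insert 4 (step 8): P = [1, 3, 4, 7] / [2, 5] / [6, 8];  Q = [1, 2, 4, 7] / [3, 5] / [6, 8]
Final shape: (4, 2, 2).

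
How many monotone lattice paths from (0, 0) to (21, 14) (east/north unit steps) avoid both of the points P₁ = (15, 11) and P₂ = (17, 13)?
Number of paths = 1303947510

Inclusion–exclusion. Total paths: C(35, 21) = 2319959400. Through P₁: C(26, 15)·C(9, 6) = 648997440. Through P₂: C(30, 17)·C(5, 4) = 598799250. Since P₁ is strictly southwest of P₂, a monotone path through both must visit P₁ then P₂; paths through both = C(26, 15)·C(4, 2)·C(5, 4) = 231784800. Avoid both = 2319959400 − 648997440 − 598799250 + 231784800 = 1303947510.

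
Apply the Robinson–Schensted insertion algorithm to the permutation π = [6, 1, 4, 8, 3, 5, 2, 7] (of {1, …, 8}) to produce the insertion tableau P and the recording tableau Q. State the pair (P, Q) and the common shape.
P = [1, 2, 5, 7] / [3, 8] / [4] / [6];  Q = [1, 3, 4, 8] / [2, 6] / [5] / [7];  common shape = (4, 2, 1, 1)

Row-insert the values π_1, π_2, … into P one at a time, bumping the leftmost entry strictly greater than the inserted value down to the next row. The recording tableau Q records, in position (i, j), the step at which that cell was added to P.
  Insert 6 (step 1): P = [6];  Q = [1]
  Insert 1 (step 2): P = [1] / [6];  Q = [1] / [2]
  Insert 4 (step 3): P = [1, 4] / [6];  Q = [1, 3] / [2]
  Insert 8 (step 4): P = [1, 4, 8] / [6];  Q = [1, 3, 4] / [2]
  Insert 3 (step 5): P = [1, 3, 8] / [4] / [6];  Q = [1, 3, 4] / [2] / [5]
  Insert 5 (step 6): P = [1, 3, 5] / [4, 8] / [6];  Q = [1, 3, 4] / [2, 6] / [5]
  Insert 2 (step 7): P = [1, 2, 5] / [3, 8] / [4] / [6];  Q = [1, 3, 4] / [2, 6] / [5] / [7]
  Insert 7 (step 8): P = [1, 2, 5, 7] / [3, 8] / [4] / [6];  Q = [1, 3, 4, 8] / [2, 6] / [5] / [7]
Final shape: (4, 2, 1, 1).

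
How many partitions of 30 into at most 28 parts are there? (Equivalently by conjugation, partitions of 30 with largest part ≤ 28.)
p(30, parts ≤ 28) = 5602

Use the recurrence p(n, m) = p(n, m−1) + p(n−m, m): either the largest part is < m (count p(n, m−1)) or the largest part is exactly m (remove one copy of m, count p(n−m, m)). With p(0, ·) = 1 this gives p(30, parts ≤ 28) = 5602. (By conjugating Young diagrams, this also counts partitions of 30 into at most 28 parts.)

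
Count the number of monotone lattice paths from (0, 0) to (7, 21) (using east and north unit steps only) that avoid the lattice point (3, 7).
Number of paths = 816840

Total paths from (0, 0) to (7, 21): C(28, 7) = 1184040. Paths through (3, 7): (paths (0, 0) → (3, 7)) × (paths (3, 7) → (7, 21)) = C(10, 3) · C(18, 4) = 120 · 3060 = 367200. Avoidance count = 1184040 − 367200 = 816840.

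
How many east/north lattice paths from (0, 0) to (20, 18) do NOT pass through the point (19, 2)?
Number of paths = 33577997040

Total paths from (0, 0) to (20, 18): C(38, 20) = 33578000610. Paths through (19, 2): (paths (0, 0) → (19, 2)) × (paths (19, 2) → (20, 18)) = C(21, 19) · C(17, 1) = 210 · 17 = 3570. Avoidance count = 33578000610 − 3570 = 33577997040.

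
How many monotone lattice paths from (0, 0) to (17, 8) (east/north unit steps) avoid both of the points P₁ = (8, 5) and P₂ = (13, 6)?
Number of paths = 507285

Inclusion–exclusion. Total paths: C(25, 17) = 1081575. Through P₁: C(13, 8)·C(12, 9) = 283140. Through P₂: C(19, 13)·C(6, 4) = 406980. Since P₁ is strictly southwest of P₂, a monotone path through both must visit P₁ then P₂; paths through both = C(13, 8)·C(6, 5)·C(6, 4) = 115830. Avoid both = 1081575 − 283140 − 406980 + 115830 = 507285.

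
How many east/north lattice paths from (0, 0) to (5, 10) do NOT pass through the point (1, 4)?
Number of paths = 1953

Total paths from (0, 0) to (5, 10): C(15, 5) = 3003. Paths through (1, 4): (paths (0, 0) → (1, 4)) × (paths (1, 4) → (5, 10)) = C(5, 1) · C(10, 4) = 5 · 210 = 1050. Avoidance count = 3003 − 1050 = 1953.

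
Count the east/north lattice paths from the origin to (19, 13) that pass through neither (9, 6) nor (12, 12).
Number of paths = 231766472

Inclusion–exclusion. Total paths: C(32, 19) = 347373600. Through P₁: C(15, 9)·C(17, 10) = 97337240. Through P₂: C(24, 12)·C(8, 7) = 21633248. Since P₁ is strictly southwest of P₂, a monotone path through both must visit P₁ then P₂; paths through both = C(15, 9)·C(9, 3)·C(8, 7) = 3363360. Avoid both = 347373600 − 97337240 − 21633248 + 3363360 = 231766472.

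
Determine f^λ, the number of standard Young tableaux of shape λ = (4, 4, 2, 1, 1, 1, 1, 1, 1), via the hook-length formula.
# SYT of shape (4, 4, 2, 1, 1, 1, 1, 1, 1) = 114660

Hook-length formula: f^λ = n! / Π hook(c), product over all cells c of the Young diagram. For λ = (4, 4, 2, 1, 1, 1, 1, 1, 1), n = 16 boxes. Hook lengths by row (left-to-right, top-to-bottom): [12, 5, 3, 2]; [11, 4, 2, 1]; [8, 1]; [6]; [5]; [4]; [3]; [2]; [1]. Product of hooks = 182476800. So f^λ = 16! / 182476800 = 20922789888000 / 182476800 = 114660.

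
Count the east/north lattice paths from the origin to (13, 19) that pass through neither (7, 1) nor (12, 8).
Number of paths = 344861224

Inclusion–exclusion. Total paths: C(32, 13) = 347373600. Through P₁: C(8, 7)·C(24, 6) = 1076768. Through P₂: C(20, 12)·C(12, 1) = 1511640. Since P₁ is strictly southwest of P₂, a monotone path through both must visit P₁ then P₂; paths through both = C(8, 7)·C(12, 5)·C(12, 1) = 76032. Avoid both = 347373600 − 1076768 − 1511640 + 76032 = 344861224.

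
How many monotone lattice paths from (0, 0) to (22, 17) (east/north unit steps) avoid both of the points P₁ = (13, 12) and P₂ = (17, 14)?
Number of paths = 30128147810

Inclusion–exclusion. Total paths: C(39, 22) = 51021117810. Through P₁: C(25, 13)·C(14, 9) = 10411000600. Through P₂: C(31, 17)·C(8, 5) = 14850221400. Since P₁ is strictly southwest of P₂, a monotone path through both must visit P₁ then P₂; paths through both = C(25, 13)·C(6, 4)·C(8, 5) = 4368252000. Avoid both = 51021117810 − 10411000600 − 14850221400 + 4368252000 = 30128147810.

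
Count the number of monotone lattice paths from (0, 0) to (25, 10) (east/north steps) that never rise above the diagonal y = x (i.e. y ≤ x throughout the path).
Number of paths = 112971936

By the reflection principle (André's argument), the number of monotone paths to (25, 10) with n ≤ m that never go above y = x is C(35, 25) − C(35, 26) = 183579396 − 70607460 = 112971936.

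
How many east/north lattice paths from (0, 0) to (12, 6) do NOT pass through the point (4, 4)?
Number of paths = 15414

Total paths from (0, 0) to (12, 6): C(18, 12) = 18564. Paths through (4, 4): (paths (0, 0) → (4, 4)) × (paths (4, 4) → (12, 6)) = C(8, 4) · C(10, 8) = 70 · 45 = 3150. Avoidance count = 18564 − 3150 = 15414.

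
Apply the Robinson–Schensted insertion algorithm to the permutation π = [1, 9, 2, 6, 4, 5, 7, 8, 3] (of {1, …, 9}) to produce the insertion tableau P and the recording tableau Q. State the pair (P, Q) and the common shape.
P = [1, 2, 3, 5, 7, 8] / [4] / [6] / [9];  Q = [1, 2, 4, 6, 7, 8] / [3] / [5] / [9];  common shape = (6, 1, 1, 1)

Row-insert the values π_1, π_2, … into P one at a time, bumping the leftmost entry strictly greater than the inserted value down to the next row. The recording tableau Q records, in position (i, j), the step at which that cell was added to P.
  Insert 1 (step 1): P = [1];  Q = [1]
  Insert 9 (step 2): P = [1, 9];  Q = [1, 2]
  Insert 2 (step 3): P = [1, 2] / [9];  Q = [1, 2] / [3]
  Insert 6 (step 4): P = [1, 2, 6] / [9];  Q = [1, 2, 4] / [3]
  Insert 4 (step 5): P = [1, 2, 4] / [6] / [9];  Q = [1, 2, 4] / [3] / [5]
  Insert 5 (step 6): P = [1, 2, 4, 5] / [6] / [9];  Q = [1, 2, 4, 6] / [3] / [5]
  Insert 7 (step 7): P = [1, 2, 4, 5, 7] / [6] / [9];  Q = [1, 2, 4, 6, 7] / [3] / [5]
  Insert 8 (step 8): P = [1, 2, 4, 5, 7, 8] / [6] / [9];  Q = [1, 2, 4, 6, 7, 8] / [3] / [5]
  Insert 3 (step 9): P = [1, 2, 3, 5, 7, 8] / [4] / [6] / [9];  Q = [1, 2, 4, 6, 7, 8] / [3] / [5] / [9]
Final shape: (6, 1, 1, 1).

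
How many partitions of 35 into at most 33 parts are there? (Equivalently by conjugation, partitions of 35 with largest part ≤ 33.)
p(35, parts ≤ 33) = 14881

Use the recurrence p(n, m) = p(n, m−1) + p(n−m, m): either the largest part is < m (count p(n, m−1)) or the largest part is exactly m (remove one copy of m, count p(n−m, m)). With p(0, ·) = 1 this gives p(35, parts ≤ 33) = 14881. (By conjugating Young diagrams, this also counts partitions of 35 into at most 33 parts.)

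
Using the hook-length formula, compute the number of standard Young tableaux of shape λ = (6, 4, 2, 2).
# SYT of shape (6, 4, 2, 2) = 42042

Hook-length formula: f^λ = n! / Π hook(c), product over all cells c of the Young diagram. For λ = (6, 4, 2, 2), n = 14 boxes. Hook lengths by row (left-to-right, top-to-bottom): [9, 8, 5, 4, 2, 1]; [6, 5, 2, 1]; [3, 2]; [2, 1]. Product of hooks = 2073600. So f^λ = 14! / 2073600 = 87178291200 / 2073600 = 42042.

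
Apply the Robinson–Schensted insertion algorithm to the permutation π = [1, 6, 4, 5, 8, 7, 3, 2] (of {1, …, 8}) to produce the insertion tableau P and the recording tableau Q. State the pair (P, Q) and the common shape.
P = [1, 2, 5, 7] / [3, 8] / [4] / [6];  Q = [1, 2, 4, 5] / [3, 6] / [7] / [8];  common shape = (4, 2, 1, 1)

Row-insert the values π_1, π_2, … into P one at a time, bumping the leftmost entry strictly greater than the inserted value down to the next row. The recording tableau Q records, in position (i, j), the step at which that cell was added to P.
  Insert 1 (step 1): P = [1];  Q = [1]
  Insert 6 (step 2): P = [1, 6];  Q = [1, 2]
  Insert 4 (step 3): P = [1, 4] / [6];  Q = [1, 2] / [3]
  Insert 5 (step 4): P = [1, 4, 5] / [6];  Q = [1, 2, 4] / [3]
  Insert 8 (step 5): P = [1, 4, 5, 8] / [6];  Q = [1, 2, 4, 5] / [3]
  Insert 7 (step 6): P = [1, 4, 5, 7] / [6, 8];  Q = [1, 2, 4, 5] / [3, 6]
  Insert 3 (step 7): P = [1, 3, 5, 7] / [4, 8] / [6];  Q = [1, 2, 4, 5] / [3, 6] / [7]
  Insert 2 (step 8): P = [1, 2, 5, 7] / [3, 8] / [4] / [6];  Q = [1, 2, 4, 5] / [3, 6] / [7] / [8]
Final shape: (4, 2, 1, 1).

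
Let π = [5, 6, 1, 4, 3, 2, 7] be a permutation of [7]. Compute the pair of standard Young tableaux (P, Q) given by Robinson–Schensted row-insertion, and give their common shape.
P = [1, 2, 7] / [3, 6] / [4] / [5];  Q = [1, 2, 7] / [3, 4] / [5] / [6];  common shape = (3, 2, 1, 1)

Row-insert the values π_1, π_2, … into P one at a time, bumping the leftmost entry strictly greater than the inserted value down to the next row. The recording tableau Q records, in position (i, j), the step at which that cell was added to P.
  Insert 5 (step 1): P = [5];  Q = [1]
  Insert 6 (step 2): P = [5, 6];  Q = [1, 2]
  Insert 1 (step 3): P = [1, 6] / [5];  Q = [1, 2] / [3]
  Insert 4 (step 4): P = [1, 4] / [5, 6];  Q = [1, 2] / [3, 4]
  Insert 3 (step 5): P = [1, 3] / [4, 6] / [5];  Q = [1, 2] / [3, 4] / [5]
  Insert 2 (step 6): P = [1, 2] / [3, 6] / [4] / [5];  Q = [1, 2] / [3, 4] / [5] / [6]
  Insert 7 (step 7): P = [1, 2, 7] / [3, 6] / [4] / [5];  Q = [1, 2, 7] / [3, 4] / [5] / [6]
Final shape: (3, 2, 1, 1).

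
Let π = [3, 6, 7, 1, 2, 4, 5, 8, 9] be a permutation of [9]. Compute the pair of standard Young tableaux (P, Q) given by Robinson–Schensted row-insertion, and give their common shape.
P = [1, 2, 4, 5, 8, 9] / [3, 6, 7];  Q = [1, 2, 3, 7, 8, 9] / [4, 5, 6];  common shape = (6, 3)

Row-insert the values π_1, π_2, … into P one at a time, bumping the leftmost entry strictly greater than the inserted value down to the next row. The recording tableau Q records, in position (i, j), the step at which that cell was added to P.
  Insert 3 (step 1): P = [3];  Q = [1]
  Insert 6 (step 2): P = [3, 6];  Q = [1, 2]
  Insert 7 (step 3): P = [3, 6, 7];  Q = [1, 2, 3]
  Insert 1 (step 4): P = [1, 6, 7] / [3];  Q = [1, 2, 3] / [4]
  Insert 2 (step 5): P = [1, 2, 7] / [3, 6];  Q = [1, 2, 3] / [4, 5]
  Insert 4 (step 6): P = [1, 2, 4] / [3, 6, 7];  Q = [1, 2, 3] / [4, 5, 6]
  Insert 5 (step 7): P = [1, 2, 4, 5] / [3, 6, 7];  Q = [1, 2, 3, 7] / [4, 5, 6]
  Insert 8 (step 8): P = [1, 2, 4, 5, 8] / [3, 6, 7];  Q = [1, 2, 3, 7, 8] / [4, 5, 6]
  Insert 9 (step 9): P = [1, 2, 4, 5, 8, 9] / [3, 6, 7];  Q = [1, 2, 3, 7, 8, 9] / [4, 5, 6]
Final shape: (6, 3).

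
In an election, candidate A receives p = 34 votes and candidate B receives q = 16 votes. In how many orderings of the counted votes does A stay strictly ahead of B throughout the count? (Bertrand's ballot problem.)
Strict-lead orderings = 1772528290407

Total orderings of the 50 votes with 34 for A: C(50, 34) = 4923689695575. By the Bertrand ballot formula (Cycle Lemma / reflection principle), the number of orderings in which A is strictly ahead of B throughout is (p − q)/(p + q) · C(p + q, p) = (34 − 16)/(34 + 16) · 4923689695575 = 1772528290407.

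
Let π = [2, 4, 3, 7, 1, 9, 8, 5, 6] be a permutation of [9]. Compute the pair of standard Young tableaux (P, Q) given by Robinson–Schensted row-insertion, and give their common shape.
P = [1, 3, 5, 6] / [2, 7, 8] / [4, 9];  Q = [1, 2, 4, 6] / [3, 7, 9] / [5, 8];  common shape = (4, 3, 2)

Row-insert the values π_1, π_2, … into P one at a time, bumping the leftmost entry strictly greater than the inserted value down to the next row. The recording tableau Q records, in position (i, j), the step at which that cell was added to P.
  Insert 2 (step 1): P = [2];  Q = [1]
  Insert 4 (step 2): P = [2, 4];  Q = [1, 2]
  Insert 3 (step 3): P = [2, 3] / [4];  Q = [1, 2] / [3]
  Insert 7 (step 4): P = [2, 3, 7] / [4];  Q = [1, 2, 4] / [3]
  Insert 1 (step 5): P = [1, 3, 7] / [2] / [4];  Q = [1, 2, 4] / [3] / [5]
  Insert 9 (step 6): P = [1, 3, 7, 9] / [2] / [4];  Q = [1, 2, 4, 6] / [3] / [5]
  Insert 8 (step 7): P = [1, 3, 7, 8] / [2, 9] / [4];  Q = [1, 2, 4, 6] / [3, 7] / [5]
  Insert 5 (step 8): P = [1, 3, 5, 8] / [2, 7] / [4, 9];  Q = [1, 2, 4, 6] / [3, 7] / [5, 8]
  Insert 6 (step 9): P = [1, 3, 5, 6] / [2, 7, 8] / [4, 9];  Q = [1, 2, 4, 6] / [3, 7, 9] / [5, 8]
Final shape: (4, 3, 2).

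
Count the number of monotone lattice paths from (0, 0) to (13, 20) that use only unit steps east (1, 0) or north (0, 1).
Number of paths = 573166440

A monotone lattice path from (0, 0) to (13, 20) consists of 13 east steps and 20 north steps in some order, so it is determined by which 13 of the 33 steps are east. The count is C(33, 13) = 573166440.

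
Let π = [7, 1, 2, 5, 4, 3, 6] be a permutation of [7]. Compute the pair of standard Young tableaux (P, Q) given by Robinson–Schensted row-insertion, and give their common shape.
P = [1, 2, 3, 6] / [4] / [5] / [7];  Q = [1, 3, 4, 7] / [2] / [5] / [6];  common shape = (4, 1, 1, 1)

Row-insert the values π_1, π_2, … into P one at a time, bumping the leftmost entry strictly greater than the inserted value down to the next row. The recording tableau Q records, in position (i, j), the step at which that cell was added to P.
  Insert 7 (step 1): P = [7];  Q = [1]
  Insert 1 (step 2): P = [1] / [7];  Q = [1] / [2]
  Insert 2 (step 3): P = [1, 2] / [7];  Q = [1, 3] / [2]
  Insert 5 (step 4): P = [1, 2, 5] / [7];  Q = [1, 3, 4] / [2]
  Insert 4 (step 5): P = [1, 2, 4] / [5] / [7];  Q = [1, 3, 4] / [2] / [5]
  Insert 3 (step 6): P = [1, 2, 3] / [4] / [5] / [7];  Q = [1, 3, 4] / [2] / [5] / [6]
  Insert 6 (step 7): P = [1, 2, 3, 6] / [4] / [5] / [7];  Q = [1, 3, 4, 7] / [2] / [5] / [6]
Final shape: (4, 1, 1, 1).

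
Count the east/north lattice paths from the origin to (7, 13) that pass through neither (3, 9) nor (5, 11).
Number of paths = 43832

Inclusion–exclusion. Total paths: C(20, 7) = 77520. Through P₁: C(12, 3)·C(8, 4) = 15400. Through P₂: C(16, 5)·C(4, 2) = 26208. Since P₁ is strictly southwest of P₂, a monotone path through both must visit P₁ then P₂; paths through both = C(12, 3)·C(4, 2)·C(4, 2) = 7920. Avoid both = 77520 − 15400 − 26208 + 7920 = 43832.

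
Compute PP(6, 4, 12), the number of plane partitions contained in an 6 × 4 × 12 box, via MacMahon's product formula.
PP(6, 4, 12) = 64344818940480

Evaluate the triple product over i = 1..6, j = 1..4, k = 1..12. The factors are (2/1) · (3/2) · (4/3) · (5/4) · (6/5) · (7/6) · (8/7) · (9/8) · … (288 factors total). The numerators and denominators telescope so the product is an integer; carrying out the multiplication exactly gives PP(6, 4, 12) = 64344818940480.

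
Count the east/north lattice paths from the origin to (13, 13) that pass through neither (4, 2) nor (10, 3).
Number of paths = 7829434

Inclusion–exclusion. Total paths: C(26, 13) = 10400600. Through P₁: C(6, 4)·C(20, 9) = 2519400. Through P₂: C(13, 10)·C(13, 3) = 81796. Since P₁ is strictly southwest of P₂, a monotone path through both must visit P₁ then P₂; paths through both = C(6, 4)·C(7, 6)·C(13, 3) = 30030. Avoid both = 10400600 − 2519400 − 81796 + 30030 = 7829434.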